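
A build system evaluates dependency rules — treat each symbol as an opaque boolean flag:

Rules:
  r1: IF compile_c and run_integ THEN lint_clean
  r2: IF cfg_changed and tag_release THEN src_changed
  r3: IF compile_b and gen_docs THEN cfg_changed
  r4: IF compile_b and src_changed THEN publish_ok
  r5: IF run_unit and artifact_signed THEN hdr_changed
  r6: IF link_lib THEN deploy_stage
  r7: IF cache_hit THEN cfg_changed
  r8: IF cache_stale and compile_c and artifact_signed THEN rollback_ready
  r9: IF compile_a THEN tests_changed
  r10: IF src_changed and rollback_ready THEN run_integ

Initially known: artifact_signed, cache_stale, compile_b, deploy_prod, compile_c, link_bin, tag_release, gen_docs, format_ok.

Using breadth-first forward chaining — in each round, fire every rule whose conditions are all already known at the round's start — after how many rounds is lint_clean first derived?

Round 1 fires r3, r8, giving cfg_changed, rollback_ready.
Round 2 fires r2, giving src_changed.
Round 3 fires r4, r10, giving publish_ok, run_integ.
Round 4 fires r1, giving lint_clean.
lint_clean first appears in round 4.

4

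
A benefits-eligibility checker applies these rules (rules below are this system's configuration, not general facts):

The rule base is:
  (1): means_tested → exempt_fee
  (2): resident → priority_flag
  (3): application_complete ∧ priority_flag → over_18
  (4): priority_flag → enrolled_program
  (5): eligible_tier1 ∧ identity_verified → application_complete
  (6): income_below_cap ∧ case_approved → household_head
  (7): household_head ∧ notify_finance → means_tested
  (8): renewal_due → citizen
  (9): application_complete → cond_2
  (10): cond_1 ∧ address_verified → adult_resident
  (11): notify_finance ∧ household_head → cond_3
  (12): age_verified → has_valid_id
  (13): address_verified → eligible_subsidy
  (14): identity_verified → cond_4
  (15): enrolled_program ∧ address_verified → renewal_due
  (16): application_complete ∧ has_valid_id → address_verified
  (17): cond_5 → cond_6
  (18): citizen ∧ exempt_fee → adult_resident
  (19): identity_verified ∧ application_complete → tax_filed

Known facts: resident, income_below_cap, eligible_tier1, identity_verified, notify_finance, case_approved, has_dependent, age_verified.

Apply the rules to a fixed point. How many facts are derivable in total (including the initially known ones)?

Round 1 — (2), (5), (6), (12), (14), derive priority_flag, application_complete, household_head, has_valid_id, cond_4.
Round 2 — (3), (4), (7), (9), (11), (16), (19), derive over_18, enrolled_program, means_tested, cond_2, cond_3, address_verified, tax_filed.
Round 3 — (1), (13), (15), derive exempt_fee, eligible_subsidy, renewal_due.
Round 4 — (8), derive citizen.
Round 5 — (18), derive adult_resident.
Closure: {address_verified, adult_resident, age_verified, application_complete, case_approved, citizen, cond_2, cond_3, cond_4, eligible_subsidy, eligible_tier1, enrolled_program, exempt_fee, has_dependent, has_valid_id, household_head, identity_verified, income_below_cap, means_tested, notify_finance, over_18, priority_flag, renewal_due, resident, tax_filed} — 25 facts.

25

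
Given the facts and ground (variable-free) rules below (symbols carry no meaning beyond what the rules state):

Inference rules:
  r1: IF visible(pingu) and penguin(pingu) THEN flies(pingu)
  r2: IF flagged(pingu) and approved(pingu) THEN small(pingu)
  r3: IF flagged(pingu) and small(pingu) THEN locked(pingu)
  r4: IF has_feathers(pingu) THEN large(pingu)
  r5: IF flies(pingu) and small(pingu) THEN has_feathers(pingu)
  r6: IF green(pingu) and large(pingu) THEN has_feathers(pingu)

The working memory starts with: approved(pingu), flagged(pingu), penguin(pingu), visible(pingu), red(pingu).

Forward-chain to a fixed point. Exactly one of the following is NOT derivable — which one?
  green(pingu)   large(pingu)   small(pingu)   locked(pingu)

[1] r1 [IF visible(pingu) and penguin(pingu) THEN flies(pingu)]; r2 [IF flagged(pingu) and approved(pingu) THEN small(pingu)]. ⇒ new: flies(pingu), small(pingu).
[2] r3 [IF flagged(pingu) and small(pingu) THEN locked(pingu)]; r5 [IF flies(pingu) and small(pingu) THEN has_feathers(pingu)]. ⇒ new: locked(pingu), has_feathers(pingu).
[3] r4 [IF has_feathers(pingu) THEN large(pingu)]. ⇒ new: large(pingu).
Derived: large(pingu) (round 3), small(pingu) (round 1), locked(pingu) (round 2). green(pingu) never appears in any round.

green(pingu)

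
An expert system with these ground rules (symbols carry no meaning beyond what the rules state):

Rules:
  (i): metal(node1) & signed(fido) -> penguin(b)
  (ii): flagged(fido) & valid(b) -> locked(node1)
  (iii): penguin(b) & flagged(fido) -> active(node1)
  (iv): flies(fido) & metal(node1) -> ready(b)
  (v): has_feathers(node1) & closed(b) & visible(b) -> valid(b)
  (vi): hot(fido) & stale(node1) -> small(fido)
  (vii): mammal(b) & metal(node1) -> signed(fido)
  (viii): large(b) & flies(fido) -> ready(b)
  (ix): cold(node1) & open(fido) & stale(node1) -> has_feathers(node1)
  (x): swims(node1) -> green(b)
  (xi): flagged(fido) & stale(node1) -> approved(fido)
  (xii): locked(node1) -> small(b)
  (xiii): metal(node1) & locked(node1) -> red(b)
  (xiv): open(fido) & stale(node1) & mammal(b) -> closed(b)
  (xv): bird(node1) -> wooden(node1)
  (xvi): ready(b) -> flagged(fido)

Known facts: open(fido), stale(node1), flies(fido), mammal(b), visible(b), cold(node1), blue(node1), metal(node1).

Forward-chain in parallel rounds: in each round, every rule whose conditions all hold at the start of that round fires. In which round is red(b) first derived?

4

Round 1: (iv) [flies(fido) & metal(node1) -> ready(b)]; (vii) [mammal(b) & metal(node1) -> signed(fido)]; (ix) [cold(node1) & open(fido) & stale(node1) -> has_feathers(node1)]; (xiv) [open(fido) & stale(node1) & mammal(b) -> closed(b)]. New: ready(b), signed(fido), has_feathers(node1), closed(b).
Round 2: (i) [metal(node1) & signed(fido) -> penguin(b)]; (v) [has_feathers(node1) & closed(b) & visible(b) -> valid(b)]; (xvi) [ready(b) -> flagged(fido)]. New: penguin(b), valid(b), flagged(fido).
Round 3: (ii) [flagged(fido) & valid(b) -> locked(node1)]; (iii) [penguin(b) & flagged(fido) -> active(node1)]; (xi) [flagged(fido) & stale(node1) -> approved(fido)]. New: locked(node1), active(node1), approved(fido).
Round 4: (xii) [locked(node1) -> small(b)]; (xiii) [metal(node1) & locked(node1) -> red(b)]. New: small(b), red(b).
red(b) first appears in round 4.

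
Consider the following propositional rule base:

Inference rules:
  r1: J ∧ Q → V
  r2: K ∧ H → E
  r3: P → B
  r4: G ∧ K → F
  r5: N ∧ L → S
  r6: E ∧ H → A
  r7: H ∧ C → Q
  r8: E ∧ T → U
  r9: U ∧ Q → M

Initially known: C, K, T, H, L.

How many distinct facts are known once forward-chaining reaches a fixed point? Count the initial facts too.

Round 1: r2 [K ∧ H → E]; r7 [H ∧ C → Q]. New: E, Q.
Round 2: r6 [E ∧ H → A]; r8 [E ∧ T → U]. New: A, U.
Round 3: r9 [U ∧ Q → M]. New: M.
Closure: {A, C, E, H, K, L, M, Q, T, U} — 10 facts.

10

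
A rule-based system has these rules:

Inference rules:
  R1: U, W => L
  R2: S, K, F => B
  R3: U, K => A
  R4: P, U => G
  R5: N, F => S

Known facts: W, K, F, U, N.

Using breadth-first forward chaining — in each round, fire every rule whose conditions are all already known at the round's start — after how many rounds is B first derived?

2

Round 1 — R1, R3, R5, derive L, A, S.
Round 2 — R2, derive B.
B first appears in round 2.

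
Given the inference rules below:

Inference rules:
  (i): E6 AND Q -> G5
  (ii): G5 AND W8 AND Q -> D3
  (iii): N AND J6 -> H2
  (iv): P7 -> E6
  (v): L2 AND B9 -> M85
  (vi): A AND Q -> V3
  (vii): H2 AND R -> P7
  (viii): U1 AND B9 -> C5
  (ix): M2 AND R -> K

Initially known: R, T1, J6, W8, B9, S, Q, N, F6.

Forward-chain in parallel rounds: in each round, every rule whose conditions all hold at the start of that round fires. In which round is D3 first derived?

Round 1 fires (iii), giving H2.
Round 2 fires (vii), giving P7.
Round 3 fires (iv), giving E6.
Round 4 fires (i), giving G5.
Round 5 fires (ii), giving D3.
D3 first appears in round 5.

5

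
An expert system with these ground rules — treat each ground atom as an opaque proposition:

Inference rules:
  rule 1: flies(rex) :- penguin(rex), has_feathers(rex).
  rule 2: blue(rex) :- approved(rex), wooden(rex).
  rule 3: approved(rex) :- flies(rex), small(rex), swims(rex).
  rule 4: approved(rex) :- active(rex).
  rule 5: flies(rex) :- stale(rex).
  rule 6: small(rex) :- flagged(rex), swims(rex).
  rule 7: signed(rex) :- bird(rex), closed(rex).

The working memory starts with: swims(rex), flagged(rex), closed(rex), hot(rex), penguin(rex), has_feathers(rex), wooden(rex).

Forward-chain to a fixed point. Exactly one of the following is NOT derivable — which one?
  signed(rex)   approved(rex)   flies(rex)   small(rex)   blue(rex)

Round 1 — rule 1, rule 6, derive flies(rex), small(rex).
Round 2 — rule 3, derive approved(rex).
Round 3 — rule 2, derive blue(rex).
Derived: approved(rex) (round 2), blue(rex) (round 3), flies(rex) (round 1), small(rex) (round 1). signed(rex) never appears in any round.

signed(rex)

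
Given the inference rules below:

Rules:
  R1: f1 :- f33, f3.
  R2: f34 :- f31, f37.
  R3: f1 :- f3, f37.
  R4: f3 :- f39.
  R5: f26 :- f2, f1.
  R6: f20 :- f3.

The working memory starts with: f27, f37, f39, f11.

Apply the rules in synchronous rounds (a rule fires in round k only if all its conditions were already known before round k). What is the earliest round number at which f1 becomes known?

Round 1: R4 [f3 :- f39.]. Adds f3.
Round 2: R3 [f1 :- f3, f37.]; R6 [f20 :- f3.]. Adds f1, f20.
f1 first appears in round 2.

2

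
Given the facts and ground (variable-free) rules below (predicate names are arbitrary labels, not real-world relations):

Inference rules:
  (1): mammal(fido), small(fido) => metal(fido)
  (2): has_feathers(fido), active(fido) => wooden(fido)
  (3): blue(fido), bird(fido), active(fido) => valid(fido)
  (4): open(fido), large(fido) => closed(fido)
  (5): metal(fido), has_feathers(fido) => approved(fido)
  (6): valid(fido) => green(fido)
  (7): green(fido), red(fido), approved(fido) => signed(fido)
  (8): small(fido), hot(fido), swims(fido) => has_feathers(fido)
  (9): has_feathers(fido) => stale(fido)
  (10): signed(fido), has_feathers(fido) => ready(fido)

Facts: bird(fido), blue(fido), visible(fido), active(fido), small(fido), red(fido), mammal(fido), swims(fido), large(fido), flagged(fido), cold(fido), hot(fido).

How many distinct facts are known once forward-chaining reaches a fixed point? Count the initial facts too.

21

Round 1 — (1), (3), (8), derive metal(fido), valid(fido), has_feathers(fido).
Round 2 — (2), (5), (6), (9), derive wooden(fido), approved(fido), green(fido), stale(fido).
Round 3 — (7), derive signed(fido).
Round 4 — (10), derive ready(fido).
Closure: {active(fido), approved(fido), bird(fido), blue(fido), cold(fido), flagged(fido), green(fido), has_feathers(fido), hot(fido), large(fido), mammal(fido), metal(fido), ready(fido), red(fido), signed(fido), small(fido), stale(fido), swims(fido), valid(fido), visible(fido), wooden(fido)} — 21 facts.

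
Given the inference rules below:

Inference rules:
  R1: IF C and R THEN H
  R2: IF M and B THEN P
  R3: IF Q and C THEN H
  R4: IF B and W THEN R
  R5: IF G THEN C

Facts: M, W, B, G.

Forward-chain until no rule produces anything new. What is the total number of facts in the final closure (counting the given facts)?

8

Round 1: R2 [IF M and B THEN P]; R4 [IF B and W THEN R]; R5 [IF G THEN C]. New: P, R, C.
Round 2: R1 [IF C and R THEN H]. New: H.
Closure: {B, C, G, H, M, P, R, W} — 8 facts.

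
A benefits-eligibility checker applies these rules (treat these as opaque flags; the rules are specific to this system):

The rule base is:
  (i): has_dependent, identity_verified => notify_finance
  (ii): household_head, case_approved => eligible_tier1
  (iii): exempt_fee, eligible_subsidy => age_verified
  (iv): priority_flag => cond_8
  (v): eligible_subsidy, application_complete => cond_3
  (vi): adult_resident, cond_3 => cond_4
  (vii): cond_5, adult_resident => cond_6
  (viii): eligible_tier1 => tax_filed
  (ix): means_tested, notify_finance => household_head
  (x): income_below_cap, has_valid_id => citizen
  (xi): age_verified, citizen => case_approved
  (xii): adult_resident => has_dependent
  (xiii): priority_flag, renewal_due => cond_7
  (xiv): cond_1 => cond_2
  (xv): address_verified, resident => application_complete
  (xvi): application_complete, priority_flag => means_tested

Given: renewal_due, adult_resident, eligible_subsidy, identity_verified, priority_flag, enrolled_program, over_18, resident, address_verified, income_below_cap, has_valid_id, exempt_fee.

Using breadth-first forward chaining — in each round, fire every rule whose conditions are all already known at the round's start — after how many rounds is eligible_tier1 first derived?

Round 1 — (iii), (iv), (x), (xii), (xiii), (xv), derive age_verified, cond_8, citizen, has_dependent, cond_7, application_complete.
Round 2 — (i), (v), (xi), (xvi), derive notify_finance, cond_3, case_approved, means_tested.
Round 3 — (vi), (ix), derive cond_4, household_head.
Round 4 — (ii), derive eligible_tier1.
eligible_tier1 first appears in round 4.

4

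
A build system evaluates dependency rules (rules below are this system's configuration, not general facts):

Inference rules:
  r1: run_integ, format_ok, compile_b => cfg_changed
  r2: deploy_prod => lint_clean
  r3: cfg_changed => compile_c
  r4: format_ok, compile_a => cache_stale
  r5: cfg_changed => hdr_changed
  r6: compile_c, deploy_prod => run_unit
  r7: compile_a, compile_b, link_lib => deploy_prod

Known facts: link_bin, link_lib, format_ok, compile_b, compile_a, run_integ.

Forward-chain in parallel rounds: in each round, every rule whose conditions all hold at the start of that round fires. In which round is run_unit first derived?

Round 1: r1 [run_integ, format_ok, compile_b => cfg_changed]; r4 [format_ok, compile_a => cache_stale]; r7 [compile_a, compile_b, link_lib => deploy_prod]. New: cfg_changed, cache_stale, deploy_prod.
Round 2: r2 [deploy_prod => lint_clean]; r3 [cfg_changed => compile_c]; r5 [cfg_changed => hdr_changed]. New: lint_clean, compile_c, hdr_changed.
Round 3: r6 [compile_c, deploy_prod => run_unit]. New: run_unit.
run_unit first appears in round 3.

3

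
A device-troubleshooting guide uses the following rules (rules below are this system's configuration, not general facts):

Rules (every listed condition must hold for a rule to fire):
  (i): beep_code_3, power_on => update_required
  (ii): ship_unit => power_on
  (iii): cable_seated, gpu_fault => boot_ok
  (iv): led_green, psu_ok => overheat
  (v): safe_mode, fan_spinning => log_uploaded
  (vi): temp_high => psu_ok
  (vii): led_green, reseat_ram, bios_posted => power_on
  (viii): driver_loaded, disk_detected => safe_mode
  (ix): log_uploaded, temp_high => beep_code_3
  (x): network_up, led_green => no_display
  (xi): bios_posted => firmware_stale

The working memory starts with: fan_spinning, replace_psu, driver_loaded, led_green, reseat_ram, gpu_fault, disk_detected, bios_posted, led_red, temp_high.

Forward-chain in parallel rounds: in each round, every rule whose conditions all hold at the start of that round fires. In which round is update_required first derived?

Round 1 fires (vi), (vii), (viii), (xi), giving psu_ok, power_on, safe_mode, firmware_stale.
Round 2 fires (iv), (v), giving overheat, log_uploaded.
Round 3 fires (ix), giving beep_code_3.
Round 4 fires (i), giving update_required.
update_required first appears in round 4.

4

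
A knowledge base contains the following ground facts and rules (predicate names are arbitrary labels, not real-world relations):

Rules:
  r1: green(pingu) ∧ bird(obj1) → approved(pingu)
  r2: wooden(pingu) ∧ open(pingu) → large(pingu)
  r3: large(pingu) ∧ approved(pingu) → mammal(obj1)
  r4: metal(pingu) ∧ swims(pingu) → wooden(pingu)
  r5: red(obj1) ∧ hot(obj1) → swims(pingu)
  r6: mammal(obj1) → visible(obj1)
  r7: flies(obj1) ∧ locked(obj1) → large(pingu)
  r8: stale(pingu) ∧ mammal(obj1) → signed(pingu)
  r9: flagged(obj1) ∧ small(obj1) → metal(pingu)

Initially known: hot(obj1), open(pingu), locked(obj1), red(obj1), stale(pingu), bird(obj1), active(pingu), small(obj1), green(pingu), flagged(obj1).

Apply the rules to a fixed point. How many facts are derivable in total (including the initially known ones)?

18

Round 1: r1 [green(pingu) ∧ bird(obj1) → approved(pingu)]; r5 [red(obj1) ∧ hot(obj1) → swims(pingu)]; r9 [flagged(obj1) ∧ small(obj1) → metal(pingu)]. Adds approved(pingu), swims(pingu), metal(pingu).
Round 2: r4 [metal(pingu) ∧ swims(pingu) → wooden(pingu)]. Adds wooden(pingu).
Round 3: r2 [wooden(pingu) ∧ open(pingu) → large(pingu)]. Adds large(pingu).
Round 4: r3 [large(pingu) ∧ approved(pingu) → mammal(obj1)]. Adds mammal(obj1).
Round 5: r6 [mammal(obj1) → visible(obj1)]; r8 [stale(pingu) ∧ mammal(obj1) → signed(pingu)]. Adds visible(obj1), signed(pingu).
Closure: {active(pingu), approved(pingu), bird(obj1), flagged(obj1), green(pingu), hot(obj1), large(pingu), locked(obj1), mammal(obj1), metal(pingu), open(pingu), red(obj1), signed(pingu), small(obj1), stale(pingu), swims(pingu), visible(obj1), wooden(pingu)} — 18 facts.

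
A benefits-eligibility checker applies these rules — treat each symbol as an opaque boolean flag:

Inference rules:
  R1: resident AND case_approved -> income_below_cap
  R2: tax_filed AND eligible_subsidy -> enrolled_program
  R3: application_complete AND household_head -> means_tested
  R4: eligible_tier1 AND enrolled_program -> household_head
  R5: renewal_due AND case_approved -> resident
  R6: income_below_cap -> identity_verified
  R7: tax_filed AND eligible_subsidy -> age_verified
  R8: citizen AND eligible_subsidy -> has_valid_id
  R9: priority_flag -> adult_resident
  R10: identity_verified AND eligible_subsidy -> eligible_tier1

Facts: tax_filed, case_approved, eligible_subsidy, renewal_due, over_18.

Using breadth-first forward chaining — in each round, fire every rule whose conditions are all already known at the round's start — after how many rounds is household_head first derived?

Round 1 fires R2, R5, R7, giving enrolled_program, resident, age_verified.
Round 2 fires R1, giving income_below_cap.
Round 3 fires R6, giving identity_verified.
Round 4 fires R10, giving eligible_tier1.
Round 5 fires R4, giving household_head.
household_head first appears in round 5.

5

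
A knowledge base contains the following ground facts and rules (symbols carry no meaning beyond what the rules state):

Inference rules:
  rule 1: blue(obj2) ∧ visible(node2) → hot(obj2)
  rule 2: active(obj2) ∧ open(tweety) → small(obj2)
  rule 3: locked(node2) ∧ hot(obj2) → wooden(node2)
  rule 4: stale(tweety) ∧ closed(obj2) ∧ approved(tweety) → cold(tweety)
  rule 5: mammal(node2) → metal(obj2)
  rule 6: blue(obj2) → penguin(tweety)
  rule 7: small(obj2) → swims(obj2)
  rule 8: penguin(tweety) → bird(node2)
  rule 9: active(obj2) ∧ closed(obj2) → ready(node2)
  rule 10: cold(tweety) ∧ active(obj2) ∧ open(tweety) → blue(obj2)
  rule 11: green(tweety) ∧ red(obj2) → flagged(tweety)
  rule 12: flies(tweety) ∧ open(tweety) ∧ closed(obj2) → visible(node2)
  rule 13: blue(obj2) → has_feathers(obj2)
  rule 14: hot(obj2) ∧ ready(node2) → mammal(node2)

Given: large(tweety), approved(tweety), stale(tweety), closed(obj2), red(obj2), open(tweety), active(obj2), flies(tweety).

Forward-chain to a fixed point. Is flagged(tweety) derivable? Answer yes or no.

no

Round 1: rule 2 [active(obj2) ∧ open(tweety) → small(obj2)]; rule 4 [stale(tweety) ∧ closed(obj2) ∧ approved(tweety) → cold(tweety)]; rule 9 [active(obj2) ∧ closed(obj2) → ready(node2)]; rule 12 [flies(tweety) ∧ open(tweety) ∧ closed(obj2) → visible(node2)]. Adds small(obj2), cold(tweety), ready(node2), visible(node2).
Round 2: rule 7 [small(obj2) → swims(obj2)]; rule 10 [cold(tweety) ∧ active(obj2) ∧ open(tweety) → blue(obj2)]. Adds swims(obj2), blue(obj2).
Round 3: rule 1 [blue(obj2) ∧ visible(node2) → hot(obj2)]; rule 6 [blue(obj2) → penguin(tweety)]; rule 13 [blue(obj2) → has_feathers(obj2)]. Adds hot(obj2), penguin(tweety), has_feathers(obj2).
Round 4: rule 8 [penguin(tweety) → bird(node2)]; rule 14 [hot(obj2) ∧ ready(node2) → mammal(node2)]. Adds bird(node2), mammal(node2).
Round 5: rule 5 [mammal(node2) → metal(obj2)]. Adds metal(obj2).
Fixed point reached. flagged(tweety) is concluded only by rule 11; rule 11 needs green(tweety) (never derived).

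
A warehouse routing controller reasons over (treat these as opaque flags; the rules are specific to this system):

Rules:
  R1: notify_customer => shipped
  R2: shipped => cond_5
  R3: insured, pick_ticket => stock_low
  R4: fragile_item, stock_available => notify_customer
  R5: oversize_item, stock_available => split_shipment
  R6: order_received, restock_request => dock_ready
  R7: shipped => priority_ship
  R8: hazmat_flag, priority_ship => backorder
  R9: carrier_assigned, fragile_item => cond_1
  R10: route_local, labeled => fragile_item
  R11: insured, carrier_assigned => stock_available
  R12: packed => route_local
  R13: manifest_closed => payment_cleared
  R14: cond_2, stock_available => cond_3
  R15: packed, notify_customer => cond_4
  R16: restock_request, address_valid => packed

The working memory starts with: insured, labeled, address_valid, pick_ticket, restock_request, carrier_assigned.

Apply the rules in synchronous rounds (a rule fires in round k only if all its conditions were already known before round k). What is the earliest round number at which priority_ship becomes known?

Round 1 — R3, R11, R16, derive stock_low, stock_available, packed.
Round 2 — R12, derive route_local.
Round 3 — R10, derive fragile_item.
Round 4 — R4, R9, derive notify_customer, cond_1.
Round 5 — R1, R15, derive shipped, cond_4.
Round 6 — R2, R7, derive cond_5, priority_ship.
priority_ship first appears in round 6.

6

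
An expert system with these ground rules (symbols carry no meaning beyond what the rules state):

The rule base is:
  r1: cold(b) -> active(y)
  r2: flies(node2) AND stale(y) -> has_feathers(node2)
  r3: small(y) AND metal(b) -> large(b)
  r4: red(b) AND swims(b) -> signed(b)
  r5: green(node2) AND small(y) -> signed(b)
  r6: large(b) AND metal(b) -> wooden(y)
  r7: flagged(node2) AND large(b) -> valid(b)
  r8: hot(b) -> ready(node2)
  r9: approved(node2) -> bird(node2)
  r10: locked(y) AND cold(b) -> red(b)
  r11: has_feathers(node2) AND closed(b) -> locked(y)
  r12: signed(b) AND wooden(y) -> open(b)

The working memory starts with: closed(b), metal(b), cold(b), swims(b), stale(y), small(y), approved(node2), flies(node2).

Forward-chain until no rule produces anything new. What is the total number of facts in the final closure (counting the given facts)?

17

Round 1: r1 [cold(b) -> active(y)]; r2 [flies(node2) AND stale(y) -> has_feathers(node2)]; r3 [small(y) AND metal(b) -> large(b)]; r9 [approved(node2) -> bird(node2)]. Adds active(y), has_feathers(node2), large(b), bird(node2).
Round 2: r6 [large(b) AND metal(b) -> wooden(y)]; r11 [has_feathers(node2) AND closed(b) -> locked(y)]. Adds wooden(y), locked(y).
Round 3: r10 [locked(y) AND cold(b) -> red(b)]. Adds red(b).
Round 4: r4 [red(b) AND swims(b) -> signed(b)]. Adds signed(b).
Round 5: r12 [signed(b) AND wooden(y) -> open(b)]. Adds open(b).
Closure: {active(y), approved(node2), bird(node2), closed(b), cold(b), flies(node2), has_feathers(node2), large(b), locked(y), metal(b), open(b), red(b), signed(b), small(y), stale(y), swims(b), wooden(y)} — 17 facts.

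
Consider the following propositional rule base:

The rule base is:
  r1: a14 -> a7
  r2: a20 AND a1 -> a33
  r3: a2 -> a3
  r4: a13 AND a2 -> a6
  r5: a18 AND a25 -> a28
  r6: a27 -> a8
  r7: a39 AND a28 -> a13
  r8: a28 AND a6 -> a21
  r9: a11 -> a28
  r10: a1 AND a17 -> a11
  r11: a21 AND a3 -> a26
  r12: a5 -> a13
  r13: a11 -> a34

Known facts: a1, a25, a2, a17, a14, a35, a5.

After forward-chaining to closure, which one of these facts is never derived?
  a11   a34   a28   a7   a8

Round 1 fires r1, r3, r10, r12, giving a7, a3, a11, a13.
Round 2 fires r4, r9, r13, giving a6, a28, a34.
Round 3 fires r8, giving a21.
Round 4 fires r11, giving a26.
Derived: a34 (round 2), a11 (round 1), a7 (round 1), a28 (round 2). a8 never appears in any round.

a8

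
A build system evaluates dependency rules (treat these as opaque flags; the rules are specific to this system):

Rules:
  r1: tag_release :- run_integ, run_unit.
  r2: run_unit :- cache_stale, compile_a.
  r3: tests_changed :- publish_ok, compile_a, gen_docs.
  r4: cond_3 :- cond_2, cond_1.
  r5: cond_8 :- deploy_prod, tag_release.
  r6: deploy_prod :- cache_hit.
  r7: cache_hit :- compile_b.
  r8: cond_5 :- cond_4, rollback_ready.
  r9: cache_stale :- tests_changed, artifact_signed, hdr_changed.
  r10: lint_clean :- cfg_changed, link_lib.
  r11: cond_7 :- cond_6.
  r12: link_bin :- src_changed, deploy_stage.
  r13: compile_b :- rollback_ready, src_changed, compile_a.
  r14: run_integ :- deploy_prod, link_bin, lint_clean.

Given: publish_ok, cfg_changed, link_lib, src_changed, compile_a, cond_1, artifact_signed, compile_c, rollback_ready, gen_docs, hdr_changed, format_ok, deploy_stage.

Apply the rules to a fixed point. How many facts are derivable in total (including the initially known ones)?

Round 1 — r3, r10, r12, r13, derive tests_changed, lint_clean, link_bin, compile_b.
Round 2 — r7, r9, derive cache_hit, cache_stale.
Round 3 — r2, r6, derive run_unit, deploy_prod.
Round 4 — r14, derive run_integ.
Round 5 — r1, derive tag_release.
Round 6 — r5, derive cond_8.
Closure: {artifact_signed, cache_hit, cache_stale, cfg_changed, compile_a, compile_b, compile_c, cond_1, cond_8, deploy_prod, deploy_stage, format_ok, gen_docs, hdr_changed, link_bin, link_lib, lint_clean, publish_ok, rollback_ready, run_integ, run_unit, src_changed, tag_release, tests_changed} — 24 facts.

24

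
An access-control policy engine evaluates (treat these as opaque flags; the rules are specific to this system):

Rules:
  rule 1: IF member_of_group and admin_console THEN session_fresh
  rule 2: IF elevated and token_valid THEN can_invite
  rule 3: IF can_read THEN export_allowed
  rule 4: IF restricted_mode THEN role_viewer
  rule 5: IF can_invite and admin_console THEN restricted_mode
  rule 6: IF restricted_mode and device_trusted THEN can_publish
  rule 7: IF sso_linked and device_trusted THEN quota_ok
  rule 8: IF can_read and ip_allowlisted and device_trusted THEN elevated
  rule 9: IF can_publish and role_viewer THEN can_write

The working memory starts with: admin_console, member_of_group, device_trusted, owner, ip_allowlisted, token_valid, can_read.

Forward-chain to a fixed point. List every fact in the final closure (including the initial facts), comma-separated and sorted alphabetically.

admin_console, can_invite, can_publish, can_read, can_write, device_trusted, elevated, export_allowed, ip_allowlisted, member_of_group, owner, restricted_mode, role_viewer, session_fresh, token_valid

Round 1: rule 1 [IF member_of_group and admin_console THEN session_fresh]; rule 3 [IF can_read THEN export_allowed]; rule 8 [IF can_read and ip_allowlisted and device_trusted THEN elevated]. Adds session_fresh, export_allowed, elevated.
Round 2: rule 2 [IF elevated and token_valid THEN can_invite]. Adds can_invite.
Round 3: rule 5 [IF can_invite and admin_console THEN restricted_mode]. Adds restricted_mode.
Round 4: rule 4 [IF restricted_mode THEN role_viewer]; rule 6 [IF restricted_mode and device_trusted THEN can_publish]. Adds role_viewer, can_publish.
Round 5: rule 9 [IF can_publish and role_viewer THEN can_write]. Adds can_write.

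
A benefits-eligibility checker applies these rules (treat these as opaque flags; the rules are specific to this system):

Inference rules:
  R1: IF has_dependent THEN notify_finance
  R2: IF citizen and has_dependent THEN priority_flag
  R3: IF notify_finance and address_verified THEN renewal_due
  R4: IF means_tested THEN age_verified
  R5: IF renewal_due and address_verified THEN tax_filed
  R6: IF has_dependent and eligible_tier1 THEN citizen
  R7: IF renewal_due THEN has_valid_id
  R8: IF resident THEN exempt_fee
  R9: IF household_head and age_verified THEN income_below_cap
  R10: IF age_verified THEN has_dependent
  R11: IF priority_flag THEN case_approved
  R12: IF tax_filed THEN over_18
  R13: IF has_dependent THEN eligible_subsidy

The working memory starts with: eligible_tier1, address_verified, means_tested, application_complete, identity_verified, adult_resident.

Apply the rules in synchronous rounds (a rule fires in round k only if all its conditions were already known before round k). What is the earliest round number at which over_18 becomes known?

Round 1: R4 [IF means_tested THEN age_verified]. Adds age_verified.
Round 2: R10 [IF age_verified THEN has_dependent]. Adds has_dependent.
Round 3: R1 [IF has_dependent THEN notify_finance]; R6 [IF has_dependent and eligible_tier1 THEN citizen]; R13 [IF has_dependent THEN eligible_subsidy]. Adds notify_finance, citizen, eligible_subsidy.
Round 4: R2 [IF citizen and has_dependent THEN priority_flag]; R3 [IF notify_finance and address_verified THEN renewal_due]. Adds priority_flag, renewal_due.
Round 5: R5 [IF renewal_due and address_verified THEN tax_filed]; R7 [IF renewal_due THEN has_valid_id]; R11 [IF priority_flag THEN case_approved]. Adds tax_filed, has_valid_id, case_approved.
Round 6: R12 [IF tax_filed THEN over_18]. Adds over_18.
over_18 first appears in round 6.

6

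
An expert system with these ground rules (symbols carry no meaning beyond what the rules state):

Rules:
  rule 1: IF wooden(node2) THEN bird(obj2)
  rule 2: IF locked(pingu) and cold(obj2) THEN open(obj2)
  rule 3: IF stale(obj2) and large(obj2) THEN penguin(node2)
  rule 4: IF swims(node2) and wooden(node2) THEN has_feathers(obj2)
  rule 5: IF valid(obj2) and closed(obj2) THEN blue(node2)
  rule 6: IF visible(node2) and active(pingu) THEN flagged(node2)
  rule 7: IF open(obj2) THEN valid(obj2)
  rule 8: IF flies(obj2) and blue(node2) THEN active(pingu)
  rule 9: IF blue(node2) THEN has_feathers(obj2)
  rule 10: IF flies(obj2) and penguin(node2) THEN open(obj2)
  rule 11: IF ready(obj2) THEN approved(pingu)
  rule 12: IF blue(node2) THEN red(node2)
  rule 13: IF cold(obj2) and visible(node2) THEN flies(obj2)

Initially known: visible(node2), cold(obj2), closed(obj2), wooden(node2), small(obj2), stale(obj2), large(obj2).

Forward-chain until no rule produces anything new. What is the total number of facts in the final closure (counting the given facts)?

Round 1: rule 1 [IF wooden(node2) THEN bird(obj2)]; rule 3 [IF stale(obj2) and large(obj2) THEN penguin(node2)]; rule 13 [IF cold(obj2) and visible(node2) THEN flies(obj2)]. Adds bird(obj2), penguin(node2), flies(obj2).
Round 2: rule 10 [IF flies(obj2) and penguin(node2) THEN open(obj2)]. Adds open(obj2).
Round 3: rule 7 [IF open(obj2) THEN valid(obj2)]. Adds valid(obj2).
Round 4: rule 5 [IF valid(obj2) and closed(obj2) THEN blue(node2)]. Adds blue(node2).
Round 5: rule 8 [IF flies(obj2) and blue(node2) THEN active(pingu)]; rule 9 [IF blue(node2) THEN has_feathers(obj2)]; rule 12 [IF blue(node2) THEN red(node2)]. Adds active(pingu), has_feathers(obj2), red(node2).
Round 6: rule 6 [IF visible(node2) and active(pingu) THEN flagged(node2)]. Adds flagged(node2).
Closure: {active(pingu), bird(obj2), blue(node2), closed(obj2), cold(obj2), flagged(node2), flies(obj2), has_feathers(obj2), large(obj2), open(obj2), penguin(node2), red(node2), small(obj2), stale(obj2), valid(obj2), visible(node2), wooden(node2)} — 17 facts.

17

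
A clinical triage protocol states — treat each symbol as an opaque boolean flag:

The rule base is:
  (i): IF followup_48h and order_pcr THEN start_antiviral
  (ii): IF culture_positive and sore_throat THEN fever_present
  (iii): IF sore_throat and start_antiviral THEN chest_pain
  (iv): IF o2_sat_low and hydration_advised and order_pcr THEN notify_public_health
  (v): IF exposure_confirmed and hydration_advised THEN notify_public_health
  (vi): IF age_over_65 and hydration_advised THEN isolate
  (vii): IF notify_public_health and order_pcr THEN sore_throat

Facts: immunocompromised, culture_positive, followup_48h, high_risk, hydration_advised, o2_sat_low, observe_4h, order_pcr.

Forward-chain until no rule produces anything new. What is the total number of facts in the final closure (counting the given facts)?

Round 1 fires (i), (iv), giving start_antiviral, notify_public_health.
Round 2 fires (vii), giving sore_throat.
Round 3 fires (ii), (iii), giving fever_present, chest_pain.
Closure: {chest_pain, culture_positive, fever_present, followup_48h, high_risk, hydration_advised, immunocompromised, notify_public_health, o2_sat_low, observe_4h, order_pcr, sore_throat, start_antiviral} — 13 facts.

13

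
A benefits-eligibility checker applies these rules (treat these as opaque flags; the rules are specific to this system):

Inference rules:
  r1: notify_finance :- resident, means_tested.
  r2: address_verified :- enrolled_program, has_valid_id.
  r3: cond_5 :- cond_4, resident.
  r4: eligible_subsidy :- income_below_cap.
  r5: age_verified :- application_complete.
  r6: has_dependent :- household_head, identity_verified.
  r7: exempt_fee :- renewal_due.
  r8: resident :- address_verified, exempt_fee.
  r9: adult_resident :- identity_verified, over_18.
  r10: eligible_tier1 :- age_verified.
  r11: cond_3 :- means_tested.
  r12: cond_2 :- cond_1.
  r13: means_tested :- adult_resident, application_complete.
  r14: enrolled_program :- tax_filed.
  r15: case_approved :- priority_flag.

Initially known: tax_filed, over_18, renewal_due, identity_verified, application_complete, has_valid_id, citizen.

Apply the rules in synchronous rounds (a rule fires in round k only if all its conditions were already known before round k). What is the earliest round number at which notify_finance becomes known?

Round 1 — r5, r7, r9, r14, derive age_verified, exempt_fee, adult_resident, enrolled_program.
Round 2 — r2, r10, r13, derive address_verified, eligible_tier1, means_tested.
Round 3 — r8, r11, derive resident, cond_3.
Round 4 — r1, derive notify_finance.
notify_finance first appears in round 4.

4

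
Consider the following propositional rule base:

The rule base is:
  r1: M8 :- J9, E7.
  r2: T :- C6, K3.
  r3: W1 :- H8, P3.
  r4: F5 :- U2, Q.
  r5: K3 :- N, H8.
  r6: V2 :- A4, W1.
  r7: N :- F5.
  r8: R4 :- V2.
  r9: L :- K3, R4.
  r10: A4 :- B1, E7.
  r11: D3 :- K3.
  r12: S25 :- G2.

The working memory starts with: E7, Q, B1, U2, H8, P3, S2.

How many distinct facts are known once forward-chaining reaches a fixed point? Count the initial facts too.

16

Round 1 fires r3, r4, r10, giving W1, F5, A4.
Round 2 fires r6, r7, giving V2, N.
Round 3 fires r5, r8, giving K3, R4.
Round 4 fires r9, r11, giving L, D3.
Closure: {A4, B1, D3, E7, F5, H8, K3, L, N, P3, Q, R4, S2, U2, V2, W1} — 16 facts.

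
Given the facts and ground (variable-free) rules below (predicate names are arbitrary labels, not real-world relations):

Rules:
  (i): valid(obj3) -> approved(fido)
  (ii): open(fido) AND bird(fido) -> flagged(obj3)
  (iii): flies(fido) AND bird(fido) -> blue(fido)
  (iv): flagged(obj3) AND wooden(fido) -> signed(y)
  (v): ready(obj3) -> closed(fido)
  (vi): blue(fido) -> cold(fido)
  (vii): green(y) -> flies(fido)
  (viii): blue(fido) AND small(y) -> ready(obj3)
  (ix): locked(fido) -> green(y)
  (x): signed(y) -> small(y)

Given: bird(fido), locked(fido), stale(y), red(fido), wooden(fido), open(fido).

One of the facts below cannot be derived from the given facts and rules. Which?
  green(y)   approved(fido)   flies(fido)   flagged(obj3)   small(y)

Round 1: (ii) [open(fido) AND bird(fido) -> flagged(obj3)]; (ix) [locked(fido) -> green(y)]. Adds flagged(obj3), green(y).
Round 2: (iv) [flagged(obj3) AND wooden(fido) -> signed(y)]; (vii) [green(y) -> flies(fido)]. Adds signed(y), flies(fido).
Round 3: (iii) [flies(fido) AND bird(fido) -> blue(fido)]; (x) [signed(y) -> small(y)]. Adds blue(fido), small(y).
Round 4: (vi) [blue(fido) -> cold(fido)]; (viii) [blue(fido) AND small(y) -> ready(obj3)]. Adds cold(fido), ready(obj3).
Round 5: (v) [ready(obj3) -> closed(fido)]. Adds closed(fido).
Derived: small(y) (round 3), flagged(obj3) (round 1), green(y) (round 1), flies(fido) (round 2). approved(fido) never appears in any round.

approved(fido)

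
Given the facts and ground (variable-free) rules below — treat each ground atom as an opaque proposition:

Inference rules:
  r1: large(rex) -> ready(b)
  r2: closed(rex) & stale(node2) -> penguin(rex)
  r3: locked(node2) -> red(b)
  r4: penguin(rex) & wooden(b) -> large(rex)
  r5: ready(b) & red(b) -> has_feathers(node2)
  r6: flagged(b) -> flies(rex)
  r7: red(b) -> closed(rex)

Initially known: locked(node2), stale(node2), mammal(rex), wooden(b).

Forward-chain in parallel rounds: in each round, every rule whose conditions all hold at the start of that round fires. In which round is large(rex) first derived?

4

Round 1: r3 [locked(node2) -> red(b)]. Adds red(b).
Round 2: r7 [red(b) -> closed(rex)]. Adds closed(rex).
Round 3: r2 [closed(rex) & stale(node2) -> penguin(rex)]. Adds penguin(rex).
Round 4: r4 [penguin(rex) & wooden(b) -> large(rex)]. Adds large(rex).
large(rex) first appears in round 4.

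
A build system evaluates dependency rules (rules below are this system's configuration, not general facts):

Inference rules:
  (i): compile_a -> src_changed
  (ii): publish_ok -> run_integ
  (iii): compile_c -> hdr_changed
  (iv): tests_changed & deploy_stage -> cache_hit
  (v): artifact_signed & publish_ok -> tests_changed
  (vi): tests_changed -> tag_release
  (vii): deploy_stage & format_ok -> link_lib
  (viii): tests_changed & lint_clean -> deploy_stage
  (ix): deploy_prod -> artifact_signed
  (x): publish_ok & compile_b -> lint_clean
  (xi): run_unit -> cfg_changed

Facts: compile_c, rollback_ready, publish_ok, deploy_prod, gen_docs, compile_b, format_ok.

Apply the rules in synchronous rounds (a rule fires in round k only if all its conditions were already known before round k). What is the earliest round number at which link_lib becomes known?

4

Round 1: (ii) [publish_ok -> run_integ]; (iii) [compile_c -> hdr_changed]; (ix) [deploy_prod -> artifact_signed]; (x) [publish_ok & compile_b -> lint_clean]. New: run_integ, hdr_changed, artifact_signed, lint_clean.
Round 2: (v) [artifact_signed & publish_ok -> tests_changed]. New: tests_changed.
Round 3: (vi) [tests_changed -> tag_release]; (viii) [tests_changed & lint_clean -> deploy_stage]. New: tag_release, deploy_stage.
Round 4: (iv) [tests_changed & deploy_stage -> cache_hit]; (vii) [deploy_stage & format_ok -> link_lib]. New: cache_hit, link_lib.
link_lib first appears in round 4.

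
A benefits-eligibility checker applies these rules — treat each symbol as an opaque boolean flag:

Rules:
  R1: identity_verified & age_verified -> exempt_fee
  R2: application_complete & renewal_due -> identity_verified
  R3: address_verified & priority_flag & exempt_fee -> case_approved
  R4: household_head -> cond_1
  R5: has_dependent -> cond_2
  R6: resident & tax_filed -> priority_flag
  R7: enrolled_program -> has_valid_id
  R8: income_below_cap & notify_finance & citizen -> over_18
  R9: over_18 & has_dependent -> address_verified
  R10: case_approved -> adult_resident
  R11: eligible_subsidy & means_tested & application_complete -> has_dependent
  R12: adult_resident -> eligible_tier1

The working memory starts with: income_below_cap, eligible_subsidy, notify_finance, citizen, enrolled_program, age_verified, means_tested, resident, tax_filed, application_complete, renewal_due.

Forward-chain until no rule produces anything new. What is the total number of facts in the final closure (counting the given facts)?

[1] R2 [application_complete & renewal_due -> identity_verified]; R6 [resident & tax_filed -> priority_flag]; R7 [enrolled_program -> has_valid_id]; R8 [income_below_cap & notify_finance & citizen -> over_18]; R11 [eligible_subsidy & means_tested & application_complete -> has_dependent]. ⇒ new: identity_verified, priority_flag, has_valid_id, over_18, has_dependent.
[2] R1 [identity_verified & age_verified -> exempt_fee]; R5 [has_dependent -> cond_2]; R9 [over_18 & has_dependent -> address_verified]. ⇒ new: exempt_fee, cond_2, address_verified.
[3] R3 [address_verified & priority_flag & exempt_fee -> case_approved]. ⇒ new: case_approved.
[4] R10 [case_approved -> adult_resident]. ⇒ new: adult_resident.
[5] R12 [adult_resident -> eligible_tier1]. ⇒ new: eligible_tier1.
Closure: {address_verified, adult_resident, age_verified, application_complete, case_approved, citizen, cond_2, eligible_subsidy, eligible_tier1, enrolled_program, exempt_fee, has_dependent, has_valid_id, identity_verified, income_below_cap, means_tested, notify_finance, over_18, priority_flag, renewal_due, resident, tax_filed} — 22 facts.

22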